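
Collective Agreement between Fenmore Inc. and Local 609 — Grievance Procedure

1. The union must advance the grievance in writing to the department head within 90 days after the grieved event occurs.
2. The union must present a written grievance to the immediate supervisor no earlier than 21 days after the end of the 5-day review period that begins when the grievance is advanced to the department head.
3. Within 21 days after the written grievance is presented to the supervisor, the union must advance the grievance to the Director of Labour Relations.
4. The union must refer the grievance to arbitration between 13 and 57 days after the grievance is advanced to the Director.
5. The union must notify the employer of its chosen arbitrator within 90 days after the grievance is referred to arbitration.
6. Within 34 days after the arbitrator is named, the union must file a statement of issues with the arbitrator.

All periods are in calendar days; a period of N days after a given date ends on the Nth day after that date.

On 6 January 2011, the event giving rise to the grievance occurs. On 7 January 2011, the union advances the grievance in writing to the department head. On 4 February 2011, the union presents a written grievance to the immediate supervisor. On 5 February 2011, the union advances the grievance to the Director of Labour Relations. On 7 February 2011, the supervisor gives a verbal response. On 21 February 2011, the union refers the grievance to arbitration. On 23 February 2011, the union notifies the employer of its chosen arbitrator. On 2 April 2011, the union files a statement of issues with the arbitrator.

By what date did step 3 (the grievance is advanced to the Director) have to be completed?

Step 3 runs from 4 February 2011, when the written grievance is presented to the supervisor. 21 days after 4 February 2011 is 25 February 2011.

25 February 2011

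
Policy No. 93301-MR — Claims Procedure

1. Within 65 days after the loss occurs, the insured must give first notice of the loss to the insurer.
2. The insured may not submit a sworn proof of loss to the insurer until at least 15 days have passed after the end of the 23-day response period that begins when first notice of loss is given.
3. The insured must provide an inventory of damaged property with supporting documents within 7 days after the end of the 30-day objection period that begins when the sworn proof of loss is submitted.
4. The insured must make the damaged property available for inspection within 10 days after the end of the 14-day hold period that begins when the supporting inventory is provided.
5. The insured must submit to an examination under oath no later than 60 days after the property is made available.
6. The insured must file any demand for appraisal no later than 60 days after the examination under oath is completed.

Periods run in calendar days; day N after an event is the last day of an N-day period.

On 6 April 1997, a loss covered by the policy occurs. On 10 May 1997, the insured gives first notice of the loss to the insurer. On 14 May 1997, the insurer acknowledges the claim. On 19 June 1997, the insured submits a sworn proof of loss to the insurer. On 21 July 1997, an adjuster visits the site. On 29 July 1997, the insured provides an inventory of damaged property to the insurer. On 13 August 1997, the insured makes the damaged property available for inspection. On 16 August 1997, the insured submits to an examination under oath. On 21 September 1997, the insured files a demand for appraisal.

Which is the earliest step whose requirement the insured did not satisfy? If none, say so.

Step 1 — counting 65 days from 6 April 1997 (when the loss occurs) gives a deadline of 10 June 1997; completed 10 May 1997, before the deadline.
Step 2 — must wait 15 days from 2 June 1997 (end of the 23-day response period, which began when first notice of loss is given on 10 May 1997), so not before 17 June 1997; done 19 June 1997, after the minimum wait.
Step 3 — counting 7 days from 19 July 1997 (end of the 30-day objection period, which began when the sworn proof of loss is submitted on 19 June 1997) gives a deadline of 26 July 1997; 29 July 1997 misses that deadline by 3 days.
Later steps need not be reached.

Step 3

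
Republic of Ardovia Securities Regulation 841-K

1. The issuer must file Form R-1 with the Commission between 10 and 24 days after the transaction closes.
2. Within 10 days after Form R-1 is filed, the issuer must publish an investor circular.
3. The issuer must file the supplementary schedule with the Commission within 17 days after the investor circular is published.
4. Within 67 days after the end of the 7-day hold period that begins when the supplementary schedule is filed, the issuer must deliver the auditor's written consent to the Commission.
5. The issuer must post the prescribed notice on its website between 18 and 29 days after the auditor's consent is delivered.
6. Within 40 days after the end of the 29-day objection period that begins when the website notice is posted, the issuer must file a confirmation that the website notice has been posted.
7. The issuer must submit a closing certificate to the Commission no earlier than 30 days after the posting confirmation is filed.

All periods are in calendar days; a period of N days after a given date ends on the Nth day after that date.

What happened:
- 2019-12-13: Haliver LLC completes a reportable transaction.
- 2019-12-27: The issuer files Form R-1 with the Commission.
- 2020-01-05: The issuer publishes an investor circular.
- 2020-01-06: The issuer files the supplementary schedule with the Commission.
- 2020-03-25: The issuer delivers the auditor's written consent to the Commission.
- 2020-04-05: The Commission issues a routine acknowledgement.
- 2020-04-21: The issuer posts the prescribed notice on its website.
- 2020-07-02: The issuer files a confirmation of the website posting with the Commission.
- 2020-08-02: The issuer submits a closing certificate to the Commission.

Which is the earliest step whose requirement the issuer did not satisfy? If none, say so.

Step 1 — 10 and 24 days from 2019-12-13 (when the transaction closes) are 2019-12-23 and 2020-01-06 respectively; done 2019-12-27 — within the window.
Step 2 — counting 10 days from 2019-12-27 (when Form R-1 is filed) gives a deadline of 2020-01-06; done 2020-01-05 — timely.
Step 3 — counting 17 days from 2020-01-05 (when the investor circular is published) gives a deadline of 2020-01-22; done 2020-01-06 — timely.
Step 4 — counting 67 days from 2020-01-13 (end of the 7-day hold period, which began when the supplementary schedule is filed on 2020-01-06) gives a deadline of 2020-03-20; 2020-03-25 misses that deadline by 5 days.
No need to go further; step 4 was not satisfied.

Step 4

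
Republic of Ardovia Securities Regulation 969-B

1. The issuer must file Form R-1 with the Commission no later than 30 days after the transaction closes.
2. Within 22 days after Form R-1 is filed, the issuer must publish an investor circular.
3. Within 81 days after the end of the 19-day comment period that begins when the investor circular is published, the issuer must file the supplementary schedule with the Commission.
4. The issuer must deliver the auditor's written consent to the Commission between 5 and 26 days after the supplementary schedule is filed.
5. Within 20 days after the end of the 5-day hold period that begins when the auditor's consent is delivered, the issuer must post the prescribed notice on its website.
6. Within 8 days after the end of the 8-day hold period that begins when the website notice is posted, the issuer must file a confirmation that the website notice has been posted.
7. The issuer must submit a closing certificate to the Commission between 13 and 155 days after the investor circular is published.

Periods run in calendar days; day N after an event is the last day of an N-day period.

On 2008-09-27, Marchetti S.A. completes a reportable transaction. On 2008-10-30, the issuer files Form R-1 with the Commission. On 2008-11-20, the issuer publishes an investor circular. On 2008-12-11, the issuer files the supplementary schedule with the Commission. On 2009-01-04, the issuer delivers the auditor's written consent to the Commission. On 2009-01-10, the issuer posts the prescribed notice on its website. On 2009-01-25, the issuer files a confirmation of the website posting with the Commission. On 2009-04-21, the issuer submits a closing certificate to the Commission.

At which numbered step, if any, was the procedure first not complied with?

Step 1: 30 days after 2008-09-27 (when the transaction closes) is 2008-10-27; done 2008-10-30 — 3 days late.

Step 1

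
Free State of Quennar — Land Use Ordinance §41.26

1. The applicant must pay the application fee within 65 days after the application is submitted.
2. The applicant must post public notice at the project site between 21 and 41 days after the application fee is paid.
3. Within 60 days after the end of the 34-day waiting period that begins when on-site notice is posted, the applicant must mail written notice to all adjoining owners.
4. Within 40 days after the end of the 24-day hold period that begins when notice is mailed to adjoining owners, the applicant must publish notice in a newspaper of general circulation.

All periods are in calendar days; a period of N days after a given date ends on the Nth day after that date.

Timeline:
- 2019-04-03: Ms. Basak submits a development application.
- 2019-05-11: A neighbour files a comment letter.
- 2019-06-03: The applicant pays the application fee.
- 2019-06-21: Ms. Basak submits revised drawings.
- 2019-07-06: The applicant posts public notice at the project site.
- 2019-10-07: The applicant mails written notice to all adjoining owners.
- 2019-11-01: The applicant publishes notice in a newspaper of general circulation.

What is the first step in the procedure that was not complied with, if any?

Step 1 — counting 65 days from 2019-04-03 (when the application is submitted) gives a deadline of 2019-06-07; done 2019-06-03 — timely.
Step 2 — 21 and 41 days from 2019-06-03 (when the application fee is paid) are 2019-06-24 and 2019-07-14 respectively; done 2019-07-06, which is between those dates.
Step 3 — counting 60 days from 2019-08-09 (end of the 34-day waiting period, which began when on-site notice is posted on 2019-07-06) gives a deadline of 2019-10-08; 2019-10-07 is within that limit.
Step 4 — counting 40 days from 2019-10-31 (end of the 24-day hold period, which began when notice is mailed to adjoining owners on 2019-10-07) gives a deadline of 2019-12-10; completed 2019-11-01, before the deadline.

None — every step was satisfied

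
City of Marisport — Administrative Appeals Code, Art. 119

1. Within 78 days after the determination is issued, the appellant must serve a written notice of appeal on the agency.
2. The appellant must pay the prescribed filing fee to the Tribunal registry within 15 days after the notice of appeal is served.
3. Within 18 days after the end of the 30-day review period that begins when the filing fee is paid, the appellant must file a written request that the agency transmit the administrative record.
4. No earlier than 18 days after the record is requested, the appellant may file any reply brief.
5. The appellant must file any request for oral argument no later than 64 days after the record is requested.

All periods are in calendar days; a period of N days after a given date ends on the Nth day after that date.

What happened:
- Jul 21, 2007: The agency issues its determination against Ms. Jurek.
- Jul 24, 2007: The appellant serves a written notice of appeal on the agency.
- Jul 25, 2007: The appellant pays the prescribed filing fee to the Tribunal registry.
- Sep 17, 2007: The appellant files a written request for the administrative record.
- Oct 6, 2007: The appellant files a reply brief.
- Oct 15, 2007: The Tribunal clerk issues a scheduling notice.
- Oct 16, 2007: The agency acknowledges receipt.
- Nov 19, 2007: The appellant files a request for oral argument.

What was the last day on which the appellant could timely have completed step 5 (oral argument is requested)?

Step 5 runs from Sep 17, 2007, when the record is requested. 64 days after Sep 17, 2007 is Nov 20, 2007.

Nov 20, 2007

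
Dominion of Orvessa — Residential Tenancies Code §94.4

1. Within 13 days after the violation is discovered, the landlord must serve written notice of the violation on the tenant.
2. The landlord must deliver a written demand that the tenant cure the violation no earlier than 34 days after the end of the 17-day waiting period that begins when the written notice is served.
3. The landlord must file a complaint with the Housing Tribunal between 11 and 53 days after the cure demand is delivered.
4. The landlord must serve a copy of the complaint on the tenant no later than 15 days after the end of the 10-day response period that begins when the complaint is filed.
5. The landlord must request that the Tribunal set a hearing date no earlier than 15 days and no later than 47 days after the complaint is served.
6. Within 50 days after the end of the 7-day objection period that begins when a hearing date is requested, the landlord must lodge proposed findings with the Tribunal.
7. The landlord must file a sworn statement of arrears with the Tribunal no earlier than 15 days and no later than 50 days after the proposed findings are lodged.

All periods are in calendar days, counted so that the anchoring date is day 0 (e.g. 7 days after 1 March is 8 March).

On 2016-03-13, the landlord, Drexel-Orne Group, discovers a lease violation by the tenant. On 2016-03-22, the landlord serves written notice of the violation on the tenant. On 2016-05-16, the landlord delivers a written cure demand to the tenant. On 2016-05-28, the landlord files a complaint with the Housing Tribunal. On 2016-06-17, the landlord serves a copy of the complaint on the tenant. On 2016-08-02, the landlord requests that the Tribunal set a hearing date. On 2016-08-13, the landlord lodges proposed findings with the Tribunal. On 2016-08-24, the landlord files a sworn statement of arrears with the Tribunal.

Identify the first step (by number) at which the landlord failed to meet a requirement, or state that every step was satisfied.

Step 1 — counting 13 days from 2016-03-13 (when the violation is discovered) gives a deadline of 2016-03-26; completed 2016-03-22, before the deadline.
Step 2 — must wait 34 days from 2016-04-08 (end of the 17-day waiting period, which began when the written notice is served on 2016-03-22), so not before 2016-05-12; done 2016-05-16 — permitted.
Step 3 — 11 and 53 days from 2016-05-16 (when the cure demand is delivered) are 2016-05-27 and 2016-07-08 respectively; done 2016-05-28, which is between those dates.
Step 4 — counting 15 days from 2016-06-07 (end of the 10-day response period, which began when the complaint is filed on 2016-05-28) gives a deadline of 2016-06-22; completed 2016-06-17, before the deadline.
Step 5 — 15 and 47 days from 2016-06-17 (when the complaint is served) are 2016-07-02 and 2016-08-03 respectively; done 2016-08-02, which is between those dates.
Step 6 — counting 50 days from 2016-08-09 (end of the 7-day objection period, which began when a hearing date is requested on 2016-08-02) gives a deadline of 2016-09-28; done 2016-08-13 — timely.
Step 7 — 15 and 50 days from 2016-08-13 (when the proposed findings are lodged) are 2016-08-28 and 2016-10-02 respectively; 2016-08-24 is 4 days too early.

Step 7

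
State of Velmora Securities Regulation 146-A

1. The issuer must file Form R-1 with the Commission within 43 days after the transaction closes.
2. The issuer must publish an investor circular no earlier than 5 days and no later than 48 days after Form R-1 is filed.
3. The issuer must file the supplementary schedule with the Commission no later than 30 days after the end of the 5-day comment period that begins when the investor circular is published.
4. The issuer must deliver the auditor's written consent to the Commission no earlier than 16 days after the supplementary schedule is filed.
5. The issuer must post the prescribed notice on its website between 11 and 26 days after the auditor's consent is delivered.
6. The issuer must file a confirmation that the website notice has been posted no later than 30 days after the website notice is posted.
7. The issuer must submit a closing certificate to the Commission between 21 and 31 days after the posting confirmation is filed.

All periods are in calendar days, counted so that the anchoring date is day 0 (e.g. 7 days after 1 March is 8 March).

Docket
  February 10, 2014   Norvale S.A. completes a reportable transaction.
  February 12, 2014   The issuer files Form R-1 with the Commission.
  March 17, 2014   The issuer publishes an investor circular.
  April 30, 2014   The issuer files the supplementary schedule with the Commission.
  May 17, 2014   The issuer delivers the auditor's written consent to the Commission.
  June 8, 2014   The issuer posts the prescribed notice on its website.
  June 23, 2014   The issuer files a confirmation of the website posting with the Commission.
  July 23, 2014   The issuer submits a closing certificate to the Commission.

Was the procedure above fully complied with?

No

(1) due by February 10, 2014 + 43 days = March 25, 2014; completed February 12, 2014, before the deadline.
(2) the permitted window runs from February 12, 2014 + 5 = February 17, 2014 to February 12, 2014 + 48 = April 1, 2014; March 17, 2014 falls inside that range.
(3) due by March 22, 2014 + 30 days = April 21, 2014; April 30, 2014 misses that deadline by 9 days.
The analysis stops there.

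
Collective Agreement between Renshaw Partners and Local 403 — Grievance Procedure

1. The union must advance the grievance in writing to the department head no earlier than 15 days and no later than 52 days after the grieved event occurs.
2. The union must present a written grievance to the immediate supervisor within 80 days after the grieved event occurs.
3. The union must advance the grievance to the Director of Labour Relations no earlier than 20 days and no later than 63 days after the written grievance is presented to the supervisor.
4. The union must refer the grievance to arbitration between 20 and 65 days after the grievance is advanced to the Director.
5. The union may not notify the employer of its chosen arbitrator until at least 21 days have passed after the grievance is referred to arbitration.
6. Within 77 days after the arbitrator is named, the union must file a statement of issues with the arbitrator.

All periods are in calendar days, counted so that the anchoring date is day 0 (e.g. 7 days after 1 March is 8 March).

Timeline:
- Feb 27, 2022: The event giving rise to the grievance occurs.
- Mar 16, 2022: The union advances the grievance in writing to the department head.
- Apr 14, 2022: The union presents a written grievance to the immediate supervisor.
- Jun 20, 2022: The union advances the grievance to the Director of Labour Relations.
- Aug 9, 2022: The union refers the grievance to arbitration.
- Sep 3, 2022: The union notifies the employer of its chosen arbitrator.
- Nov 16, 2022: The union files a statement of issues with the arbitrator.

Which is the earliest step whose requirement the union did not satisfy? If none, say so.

Step 3

Step 1: the window is 15–52 days after Feb 27, 2022 (when the grieved event occurs), so Mar 14, 2022 through Apr 20, 2022; done Mar 16, 2022, which is between those dates.
Step 2: 80 days after Feb 27, 2022 (when the grieved event occurs) is May 18, 2022; completed Apr 14, 2022, before the deadline.
Step 3: the window is 20–63 days after Apr 14, 2022 (when the written grievance is presented to the supervisor), so May 4, 2022 through Jun 16, 2022; done Jun 20, 2022 — 4 days after the window closed.
The procedure was therefore not followed at step 3.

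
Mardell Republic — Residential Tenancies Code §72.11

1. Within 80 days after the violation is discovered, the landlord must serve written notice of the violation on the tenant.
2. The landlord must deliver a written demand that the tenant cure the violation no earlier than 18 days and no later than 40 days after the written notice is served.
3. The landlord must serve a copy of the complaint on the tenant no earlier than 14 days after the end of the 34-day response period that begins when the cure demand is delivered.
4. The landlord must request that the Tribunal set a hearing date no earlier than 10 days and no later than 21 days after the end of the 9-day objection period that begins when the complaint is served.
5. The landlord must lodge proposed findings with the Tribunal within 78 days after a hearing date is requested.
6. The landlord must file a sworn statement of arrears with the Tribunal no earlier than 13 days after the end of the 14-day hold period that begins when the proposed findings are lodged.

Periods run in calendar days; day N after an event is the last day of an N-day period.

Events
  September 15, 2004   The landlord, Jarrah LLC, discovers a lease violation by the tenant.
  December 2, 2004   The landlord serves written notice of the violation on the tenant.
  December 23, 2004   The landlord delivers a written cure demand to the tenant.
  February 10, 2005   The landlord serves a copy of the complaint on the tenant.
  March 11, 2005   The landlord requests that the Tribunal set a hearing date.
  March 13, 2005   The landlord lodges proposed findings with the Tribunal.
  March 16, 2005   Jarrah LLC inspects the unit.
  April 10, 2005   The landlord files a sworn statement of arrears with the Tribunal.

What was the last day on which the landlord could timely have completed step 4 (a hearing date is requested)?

The complaint is served on February 10, 2005; the 9-day objection period therefore ends February 19, 2005, and step 4 runs from that date. The window is 10–21 days after February 19, 2005; it closes on March 12, 2005.

March 12, 2005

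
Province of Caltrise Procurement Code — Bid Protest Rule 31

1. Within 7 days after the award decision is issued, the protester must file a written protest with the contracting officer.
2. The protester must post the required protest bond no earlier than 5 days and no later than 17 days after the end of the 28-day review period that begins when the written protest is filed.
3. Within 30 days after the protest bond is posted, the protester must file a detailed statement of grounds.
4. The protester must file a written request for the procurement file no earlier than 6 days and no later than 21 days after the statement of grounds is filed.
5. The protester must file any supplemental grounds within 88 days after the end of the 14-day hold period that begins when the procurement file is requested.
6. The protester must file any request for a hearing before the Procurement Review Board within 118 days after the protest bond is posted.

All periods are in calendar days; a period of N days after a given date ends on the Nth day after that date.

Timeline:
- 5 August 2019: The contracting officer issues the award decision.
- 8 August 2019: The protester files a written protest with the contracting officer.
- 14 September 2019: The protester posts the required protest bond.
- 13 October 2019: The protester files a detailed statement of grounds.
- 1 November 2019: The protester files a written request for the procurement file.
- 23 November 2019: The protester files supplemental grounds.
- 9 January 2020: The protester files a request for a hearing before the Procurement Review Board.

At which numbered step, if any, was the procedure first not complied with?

Step 1: 7 days after 5 August 2019 (when the award decision is issued) is 12 August 2019; 8 August 2019 is within that limit.
Step 2: the window is 5–17 days after 5 September 2019 (end of the 28-day review period, which began when the written protest is filed on 8 August 2019), so 10 September 2019 through 22 September 2019; done 14 September 2019, which is between those dates.
Step 3: 30 days after 14 September 2019 (when the protest bond is posted) is 14 October 2019; completed 13 October 2019, before the deadline.
Step 4: the window is 6–21 days after 13 October 2019 (when the statement of grounds is filed), so 19 October 2019 through 3 November 2019; done 1 November 2019, which is between those dates.
Step 5: 88 days after 15 November 2019 (end of the 14-day hold period, which began when the procurement file is requested on 1 November 2019) is 11 February 2020; completed 23 November 2019, before the deadline.
Step 6: 118 days after 14 September 2019 (when the protest bond is posted) is 10 January 2020; completed 9 January 2020, before the deadline.

None — every step was satisfied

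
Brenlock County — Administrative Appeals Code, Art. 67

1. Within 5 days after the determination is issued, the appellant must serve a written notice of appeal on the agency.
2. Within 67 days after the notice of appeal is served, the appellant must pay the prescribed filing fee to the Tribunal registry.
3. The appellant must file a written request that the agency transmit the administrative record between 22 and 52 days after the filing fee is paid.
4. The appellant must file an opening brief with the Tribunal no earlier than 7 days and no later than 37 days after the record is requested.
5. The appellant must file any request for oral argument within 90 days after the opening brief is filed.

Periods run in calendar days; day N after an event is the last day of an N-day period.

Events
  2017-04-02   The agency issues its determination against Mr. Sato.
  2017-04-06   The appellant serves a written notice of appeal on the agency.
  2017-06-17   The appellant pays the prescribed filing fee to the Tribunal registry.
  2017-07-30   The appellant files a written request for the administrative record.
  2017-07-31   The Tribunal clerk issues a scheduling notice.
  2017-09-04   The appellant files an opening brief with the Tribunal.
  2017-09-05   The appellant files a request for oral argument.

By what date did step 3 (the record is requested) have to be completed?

2017-08-08

Step 3 runs from 2017-06-17, when the filing fee is paid. The window is 22–52 days after 2017-06-17; it closes on 2017-08-08.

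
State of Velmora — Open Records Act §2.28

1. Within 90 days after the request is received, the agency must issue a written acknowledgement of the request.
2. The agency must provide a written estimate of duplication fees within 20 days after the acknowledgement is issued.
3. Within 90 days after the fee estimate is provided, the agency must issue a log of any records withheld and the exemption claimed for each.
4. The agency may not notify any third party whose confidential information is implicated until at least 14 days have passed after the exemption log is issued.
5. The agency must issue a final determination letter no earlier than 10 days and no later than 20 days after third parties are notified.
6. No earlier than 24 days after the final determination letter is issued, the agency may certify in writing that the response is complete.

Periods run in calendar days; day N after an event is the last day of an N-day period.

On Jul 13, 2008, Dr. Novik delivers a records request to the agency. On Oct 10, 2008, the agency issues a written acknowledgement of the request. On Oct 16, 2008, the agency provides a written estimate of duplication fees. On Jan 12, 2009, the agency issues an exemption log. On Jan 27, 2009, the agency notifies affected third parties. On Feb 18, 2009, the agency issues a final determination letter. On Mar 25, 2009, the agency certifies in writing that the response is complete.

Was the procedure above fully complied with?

No

Step 1: 90 days after Jul 13, 2008 (when the request is received) is Oct 11, 2008; done Oct 10, 2008 — timely.
Step 2: 20 days after Oct 10, 2008 (when the acknowledgement is issued) is Oct 30, 2008; done Oct 16, 2008 — timely.
Step 3: 90 days after Oct 16, 2008 (when the fee estimate is provided) is Jan 14, 2009; completed Jan 12, 2009, before the deadline.
Step 4: the earliest permitted date is 14 days after Jan 12, 2009 (when the exemption log is issued), i.e. Jan 26, 2009; Jan 27, 2009 is on or after that date.
Step 5: the window is 10–20 days after Jan 27, 2009 (when third parties are notified), so Feb 6, 2009 through Feb 16, 2009; Feb 18, 2009 is 2 days past the end of the window.
The analysis stops there.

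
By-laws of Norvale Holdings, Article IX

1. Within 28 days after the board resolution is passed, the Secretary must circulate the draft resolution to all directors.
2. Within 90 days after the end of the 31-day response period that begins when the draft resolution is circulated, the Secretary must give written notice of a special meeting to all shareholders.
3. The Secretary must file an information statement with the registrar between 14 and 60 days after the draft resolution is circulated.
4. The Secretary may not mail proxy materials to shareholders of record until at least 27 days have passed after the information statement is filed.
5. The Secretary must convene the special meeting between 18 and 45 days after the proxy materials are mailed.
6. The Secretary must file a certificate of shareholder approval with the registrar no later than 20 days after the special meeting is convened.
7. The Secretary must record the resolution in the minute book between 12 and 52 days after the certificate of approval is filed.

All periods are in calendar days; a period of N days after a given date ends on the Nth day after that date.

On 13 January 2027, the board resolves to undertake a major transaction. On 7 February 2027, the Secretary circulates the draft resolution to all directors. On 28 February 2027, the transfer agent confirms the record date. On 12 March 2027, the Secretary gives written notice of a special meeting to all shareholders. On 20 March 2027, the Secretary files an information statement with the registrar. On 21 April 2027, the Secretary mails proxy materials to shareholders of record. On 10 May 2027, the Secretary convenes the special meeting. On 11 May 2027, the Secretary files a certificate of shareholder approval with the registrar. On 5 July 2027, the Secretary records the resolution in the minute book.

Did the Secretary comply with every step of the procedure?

No

Step 1 — counting 28 days from 13 January 2027 (when the board resolution is passed) gives a deadline of 10 February 2027; done 7 February 2027 — timely.
Step 2 — counting 90 days from 10 March 2027 (end of the 31-day response period, which began when the draft resolution is circulated on 7 February 2027) gives a deadline of 8 June 2027; 12 March 2027 is within that limit.
Step 3 — 14 and 60 days from 7 February 2027 (when the draft resolution is circulated) are 21 February 2027 and 8 April 2027 respectively; done 20 March 2027, which is between those dates.
Step 4 — must wait 27 days from 20 March 2027 (when the information statement is filed), so not before 16 April 2027; 21 April 2027 is on or after that date.
Step 5 — 18 and 45 days from 21 April 2027 (when the proxy materials are mailed) are 9 May 2027 and 5 June 2027 respectively; done 10 May 2027, which is between those dates.
Step 6 — counting 20 days from 10 May 2027 (when the special meeting is convened) gives a deadline of 30 May 2027; completed 11 May 2027, before the deadline.
Step 7 — 12 and 52 days from 11 May 2027 (when the certificate of approval is filed) are 23 May 2027 and 2 July 2027 respectively; done 5 July 2027 — 3 days after the window closed.
The analysis stops there.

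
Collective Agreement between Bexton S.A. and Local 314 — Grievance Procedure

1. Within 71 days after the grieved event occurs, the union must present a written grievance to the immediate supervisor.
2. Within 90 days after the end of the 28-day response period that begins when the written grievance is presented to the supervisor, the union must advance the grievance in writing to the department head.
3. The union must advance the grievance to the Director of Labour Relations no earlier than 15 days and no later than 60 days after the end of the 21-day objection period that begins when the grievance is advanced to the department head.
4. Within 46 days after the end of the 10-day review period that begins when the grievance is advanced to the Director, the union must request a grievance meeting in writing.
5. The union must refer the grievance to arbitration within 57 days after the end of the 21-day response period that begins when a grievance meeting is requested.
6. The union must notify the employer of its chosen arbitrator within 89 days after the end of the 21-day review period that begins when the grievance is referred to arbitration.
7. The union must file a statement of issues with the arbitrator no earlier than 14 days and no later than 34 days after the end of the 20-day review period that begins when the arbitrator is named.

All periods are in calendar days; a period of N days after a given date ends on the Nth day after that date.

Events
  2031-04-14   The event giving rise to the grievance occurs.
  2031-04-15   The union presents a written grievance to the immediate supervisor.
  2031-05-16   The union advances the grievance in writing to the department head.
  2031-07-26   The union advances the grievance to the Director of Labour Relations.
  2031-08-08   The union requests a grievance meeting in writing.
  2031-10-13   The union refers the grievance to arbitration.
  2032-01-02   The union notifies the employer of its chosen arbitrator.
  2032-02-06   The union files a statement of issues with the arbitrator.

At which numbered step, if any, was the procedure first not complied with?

None — every step was satisfied

Step 1 — counting 71 days from 2031-04-14 (when the grieved event occurs) gives a deadline of 2031-06-24; completed 2031-04-15, before the deadline.
Step 2 — counting 90 days from 2031-05-13 (end of the 28-day response period, which began when the written grievance is presented to the supervisor on 2031-04-15) gives a deadline of 2031-08-11; done 2031-05-16 — timely.
Step 3 — 15 and 60 days from 2031-06-06 (end of the 21-day objection period, which began when the grievance is advanced to the department head on 2031-05-16) are 2031-06-21 and 2031-08-05 respectively; 2031-07-26 falls inside that range.
Step 4 — counting 46 days from 2031-08-05 (end of the 10-day review period, which began when the grievance is advanced to the Director on 2031-07-26) gives a deadline of 2031-09-20; completed 2031-08-08, before the deadline.
Step 5 — counting 57 days from 2031-08-29 (end of the 21-day response period, which began when a grievance meeting is requested on 2031-08-08) gives a deadline of 2031-10-25; 2031-10-13 is within that limit.
Step 6 — counting 89 days from 2031-11-03 (end of the 21-day review period, which began when the grievance is referred to arbitration on 2031-10-13) gives a deadline of 2032-01-31; done 2032-01-02 — timely.
Step 7 — 14 and 34 days from 2032-01-22 (end of the 20-day review period, which began when the arbitrator is named on 2032-01-02) are 2032-02-05 and 2032-02-25 respectively; 2032-02-06 falls inside that range.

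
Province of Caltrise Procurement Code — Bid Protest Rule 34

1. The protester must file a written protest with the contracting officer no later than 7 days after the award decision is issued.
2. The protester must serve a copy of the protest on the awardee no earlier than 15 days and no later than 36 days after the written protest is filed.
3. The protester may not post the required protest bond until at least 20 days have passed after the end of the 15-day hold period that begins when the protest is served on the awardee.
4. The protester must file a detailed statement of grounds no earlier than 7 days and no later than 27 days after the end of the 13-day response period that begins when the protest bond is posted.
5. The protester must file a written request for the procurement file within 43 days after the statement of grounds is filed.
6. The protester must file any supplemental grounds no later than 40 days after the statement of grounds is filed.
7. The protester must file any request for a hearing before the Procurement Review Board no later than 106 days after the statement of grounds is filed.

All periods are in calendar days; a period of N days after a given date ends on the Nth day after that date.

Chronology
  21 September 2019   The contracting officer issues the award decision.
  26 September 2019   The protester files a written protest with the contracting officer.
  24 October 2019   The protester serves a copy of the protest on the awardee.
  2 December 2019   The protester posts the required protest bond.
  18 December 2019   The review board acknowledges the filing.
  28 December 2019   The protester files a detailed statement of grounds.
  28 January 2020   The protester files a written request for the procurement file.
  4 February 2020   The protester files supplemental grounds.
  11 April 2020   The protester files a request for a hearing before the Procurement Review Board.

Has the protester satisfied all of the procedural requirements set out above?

Yes

(1) due by 21 September 2019 + 7 days = 28 September 2019; done 26 September 2019 — timely.
(2) the permitted window runs from 26 September 2019 + 15 = 11 October 2019 to 26 September 2019 + 36 = 1 November 2019; done 24 October 2019 — within the window.
(3) permitted from 8 November 2019 + 20 days = 28 November 2019 onward; done 2 December 2019 — permitted.
(4) the permitted window runs from 15 December 2019 + 7 = 22 December 2019 to 15 December 2019 + 27 = 11 January 2020; done 28 December 2019 — within the window.
(5) due by 28 December 2019 + 43 days = 9 February 2020; completed 28 January 2020, before the deadline.
(6) due by 28 December 2019 + 40 days = 6 February 2020; done 4 February 2020 — timely.
(7) due by 28 December 2019 + 106 days = 12 April 2020; 11 April 2020 is within that limit.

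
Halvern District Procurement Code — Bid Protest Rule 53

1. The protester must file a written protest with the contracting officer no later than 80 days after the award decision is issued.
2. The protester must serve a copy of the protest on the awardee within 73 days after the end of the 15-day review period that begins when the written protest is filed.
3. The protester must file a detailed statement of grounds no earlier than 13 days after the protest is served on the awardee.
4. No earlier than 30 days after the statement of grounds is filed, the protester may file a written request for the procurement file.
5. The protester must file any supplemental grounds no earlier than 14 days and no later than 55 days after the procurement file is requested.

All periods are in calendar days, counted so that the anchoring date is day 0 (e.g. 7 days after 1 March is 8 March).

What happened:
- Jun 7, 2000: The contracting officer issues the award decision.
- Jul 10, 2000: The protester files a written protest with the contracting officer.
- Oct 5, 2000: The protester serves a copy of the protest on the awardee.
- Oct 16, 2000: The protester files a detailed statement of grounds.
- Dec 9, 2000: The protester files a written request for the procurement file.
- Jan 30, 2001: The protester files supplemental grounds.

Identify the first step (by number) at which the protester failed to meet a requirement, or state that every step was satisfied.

Step 3

(1) due by Jun 7, 2000 + 80 days = Aug 26, 2000; Jul 10, 2000 is within that limit.
(2) due by Jul 25, 2000 + 73 days = Oct 6, 2000; completed Oct 5, 2000, before the deadline.
(3) permitted from Oct 5, 2000 + 13 days = Oct 18, 2000 onward; acted on Oct 16, 2000, 2 days prematurely.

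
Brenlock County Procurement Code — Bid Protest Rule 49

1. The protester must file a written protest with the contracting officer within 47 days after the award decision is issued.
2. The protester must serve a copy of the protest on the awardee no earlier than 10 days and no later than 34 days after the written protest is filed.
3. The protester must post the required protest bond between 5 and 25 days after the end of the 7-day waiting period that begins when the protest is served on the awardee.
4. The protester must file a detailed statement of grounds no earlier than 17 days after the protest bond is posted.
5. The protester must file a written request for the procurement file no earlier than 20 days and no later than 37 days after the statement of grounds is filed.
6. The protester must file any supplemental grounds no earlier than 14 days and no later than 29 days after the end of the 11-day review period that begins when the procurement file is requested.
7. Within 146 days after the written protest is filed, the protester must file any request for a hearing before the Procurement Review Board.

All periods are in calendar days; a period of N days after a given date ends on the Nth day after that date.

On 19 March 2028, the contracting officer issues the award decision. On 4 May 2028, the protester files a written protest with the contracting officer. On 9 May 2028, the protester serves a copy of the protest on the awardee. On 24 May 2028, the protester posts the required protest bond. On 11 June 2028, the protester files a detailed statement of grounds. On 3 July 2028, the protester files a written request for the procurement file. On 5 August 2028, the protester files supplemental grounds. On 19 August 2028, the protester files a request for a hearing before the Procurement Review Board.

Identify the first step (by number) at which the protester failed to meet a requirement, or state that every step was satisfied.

(1) due by 19 March 2028 + 47 days = 5 May 2028; 4 May 2028 is within that limit.
(2) the permitted window runs from 4 May 2028 + 10 = 14 May 2028 to 4 May 2028 + 34 = 7 June 2028; 9 May 2028 is 5 days too early.
That is the first point of non-compliance.

Step 2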